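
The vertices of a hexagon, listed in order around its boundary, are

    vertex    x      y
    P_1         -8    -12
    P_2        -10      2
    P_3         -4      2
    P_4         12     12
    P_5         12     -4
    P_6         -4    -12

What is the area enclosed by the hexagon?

310

Σ = (-136) + (-12) + (-72) + (-192) + (-160) + (-48) = -620
Area = |Σ|/2 = 310.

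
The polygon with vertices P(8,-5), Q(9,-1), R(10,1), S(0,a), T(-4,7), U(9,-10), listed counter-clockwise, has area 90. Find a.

8

Write out the shoelace sum; only the two edges meeting at S involve a:
2·Area = [(10·a − 0·1) + (0·7 − (-4)·a)] + 68
       = 14·a + 68 = 180
⇒ a = 8.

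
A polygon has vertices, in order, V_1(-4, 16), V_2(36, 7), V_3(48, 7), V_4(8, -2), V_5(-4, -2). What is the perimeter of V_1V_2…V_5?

|V_1V_2| = √((40)² + (-9)²) = √1681 = 41
|V_2V_3| = √((12)² + (0)²) = √144 = 12
|V_3V_4| = √((-40)² + (-9)²) = √1681 = 41
|V_4V_5| = √((-12)² + (0)²) = √144 = 12
|V_5V_1| = √((0)² + (18)²) = √324 = 18
Perimeter = 41 + 12 + 41 + 12 + 18 = 124.

124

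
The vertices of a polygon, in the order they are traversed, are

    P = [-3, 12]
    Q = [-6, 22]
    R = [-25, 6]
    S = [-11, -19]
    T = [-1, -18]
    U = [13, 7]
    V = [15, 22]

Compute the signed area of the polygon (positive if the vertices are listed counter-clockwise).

947

Apply the shoelace (surveyor's) formula: 2A = Σ (x_i·y_{i+1} − x_{i+1}·y_i), indices taken mod 7.
Cross-terms: 6, 514, 541, 179, 227, 181, 246  ⇒  Σ = 1894
Signed area = Σ/2 = 947 (positive ⇒ counter-clockwise traversal).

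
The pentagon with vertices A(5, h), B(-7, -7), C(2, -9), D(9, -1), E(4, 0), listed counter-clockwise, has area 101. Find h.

The doubled signed area Σ (x_i y_{i+1} − x_{i+1} y_i) is linear in h.
With h=0 it equals 125; the coefficient of h is 11 (from the two edges through A).
So 11·h + 125 = 2·101 = 202 ⇒ h = 7.

7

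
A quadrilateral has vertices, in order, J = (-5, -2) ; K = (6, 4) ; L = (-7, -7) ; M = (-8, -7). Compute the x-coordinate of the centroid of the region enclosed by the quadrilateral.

Apply the shoelace (surveyor's) formula. First the cross-terms c_i = x_i·y_{i+1} − x_{i+1}·y_i:
  -8, -14, -7, -19  ⇒  2A = -48, A = -24.
Then Σ (x_i + x_{i+1})·c_i = 358, so x̄ = 358 / (6·(-24)) = -179/72.

-179/72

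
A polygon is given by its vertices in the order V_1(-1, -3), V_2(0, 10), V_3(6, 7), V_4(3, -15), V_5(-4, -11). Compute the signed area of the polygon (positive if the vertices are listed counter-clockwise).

-136.5

Apply Gauss's area formula: 2A = Σ (x_i·y_{i+1} − x_{i+1}·y_i), indices taken mod 5.
Σ = (-10) + (-60) + (-111) + (-93) + (1) = -273
Signed area = Σ/2 = -136.5 (negative ⇒ clockwise traversal).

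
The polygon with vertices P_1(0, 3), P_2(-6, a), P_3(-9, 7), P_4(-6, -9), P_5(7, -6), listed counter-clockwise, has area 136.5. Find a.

The doubled signed area Σ (x_i y_{i+1} − x_{i+1} y_i) is linear in a.
With a=0 it equals 219; the coefficient of a is 9 (from the two edges through P_2).
So 9·a + 219 = 2·136.5 = 273 ⇒ a = 6.

6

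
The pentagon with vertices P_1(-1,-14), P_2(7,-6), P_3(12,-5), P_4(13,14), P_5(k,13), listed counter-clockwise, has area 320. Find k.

-3

Write out the shoelace sum; only the two edges meeting at P_5 involve k:
2·Area = [(13·13 − k·14) + (k·(-14) − (-1)·13)] + 374
       = -28·k + 556 = 640
⇒ k = -3.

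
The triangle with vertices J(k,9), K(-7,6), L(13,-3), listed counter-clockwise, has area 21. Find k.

The doubled signed area Σ (x_i y_{i+1} − x_{i+1} y_i) is linear in k.
With k=0 it equals 123; the coefficient of k is 9 (from the two edges through J).
So 9·k + 123 = 2·21 = 42 ⇒ k = -9.

-9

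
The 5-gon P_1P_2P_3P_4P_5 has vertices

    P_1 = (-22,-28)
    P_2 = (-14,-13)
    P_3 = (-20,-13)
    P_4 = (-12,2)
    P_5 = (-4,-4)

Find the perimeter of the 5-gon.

|P_1P_2| = √((8)² + (15)²) = √289 = 17
|P_2P_3| = √((-6)² + (0)²) = √36 = 6
|P_3P_4| = √((8)² + (15)²) = √289 = 17
|P_4P_5| = √((8)² + (-6)²) = √100 = 10
|P_5P_1| = √((-18)² + (-24)²) = √900 = 30
Perimeter = 17 + 6 + 17 + 10 + 30 = 80.

80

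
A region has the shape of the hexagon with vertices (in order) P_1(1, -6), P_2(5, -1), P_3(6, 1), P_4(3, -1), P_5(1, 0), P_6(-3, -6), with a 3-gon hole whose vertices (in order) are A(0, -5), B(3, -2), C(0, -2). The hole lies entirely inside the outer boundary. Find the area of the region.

Outer boundary:
Apply the shoelace formula: 2A = Σ (x_i·y_{i+1} − x_{i+1}·y_i), indices taken mod 6.
P_1→P_2: (1)(-1) − (5)(-6) = 29
P_2→P_3: (5)(1) − (6)(-1) = 11
P_3→P_4: (6)(-1) − (3)(1) = -9
P_4→P_5: (3)(0) − (1)(-1) = 1
P_5→P_6: (1)(-6) − (-3)(0) = -6
P_6→P_1: (-3)(-6) − (1)(-6) = 24
Σ = 50
Area = |Σ|/2 = 25.
Hole:
Apply Gauss's area formula: 2A = Σ (x_i·y_{i+1} − x_{i+1}·y_i), indices taken mod 3.
Σ = (15) + (-6) + (0) = 9
Area = |Σ|/2 = 4.5.
Net area = 25 − 4.5 = 20.5.

20.5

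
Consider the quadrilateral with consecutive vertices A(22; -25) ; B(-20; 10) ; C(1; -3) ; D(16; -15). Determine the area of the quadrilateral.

Apply the shoelace formula: 2A = Σ (x_i·y_{i+1} − x_{i+1}·y_i), indices taken mod 4.
Σ = (-280) + (50) + (33) + (-70) = -267
Area = |Σ|/2 = 133.5.

133.5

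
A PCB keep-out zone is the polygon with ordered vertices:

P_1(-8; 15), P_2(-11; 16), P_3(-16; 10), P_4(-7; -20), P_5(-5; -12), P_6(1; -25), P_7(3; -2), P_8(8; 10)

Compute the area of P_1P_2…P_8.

506.5

Cross-terms: 37, 146, 390, -16, 137, 73, 46, 200  ⇒  Σ = 1013
Area = |Σ|/2 = 506.5.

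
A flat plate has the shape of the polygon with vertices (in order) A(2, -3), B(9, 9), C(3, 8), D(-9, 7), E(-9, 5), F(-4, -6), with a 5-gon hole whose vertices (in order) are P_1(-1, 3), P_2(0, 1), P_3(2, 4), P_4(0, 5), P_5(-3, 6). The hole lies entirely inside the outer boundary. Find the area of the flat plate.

140

Outer boundary:
Σ = (45) + (45) + (93) + (18) + (74) + (24) = 299
Area = |Σ|/2 = 149.5.
Hole:
Σ = (-1) + (-2) + (10) + (15) + (-3) = 19
Area = |Σ|/2 = 9.5.
Net area = 149.5 − 9.5 = 140.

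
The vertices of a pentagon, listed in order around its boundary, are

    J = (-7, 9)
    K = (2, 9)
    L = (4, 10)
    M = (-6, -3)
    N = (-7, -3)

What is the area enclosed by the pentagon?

68

Σ = (-81) + (-16) + (48) + (-3) + (-84) = -136
Area = |Σ|/2 = 68.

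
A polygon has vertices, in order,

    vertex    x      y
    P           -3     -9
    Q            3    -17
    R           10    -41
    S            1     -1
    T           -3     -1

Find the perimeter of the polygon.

88

|PQ| = √((6)² + (-8)²) = √100 = 10
|QR| = √((7)² + (-24)²) = √625 = 25
|RS| = √((-9)² + (40)²) = √1681 = 41
|ST| = √((-4)² + (0)²) = √16 = 4
|TP| = √((0)² + (-8)²) = √64 = 8
Perimeter = 10 + 25 + 41 + 4 + 8 = 88.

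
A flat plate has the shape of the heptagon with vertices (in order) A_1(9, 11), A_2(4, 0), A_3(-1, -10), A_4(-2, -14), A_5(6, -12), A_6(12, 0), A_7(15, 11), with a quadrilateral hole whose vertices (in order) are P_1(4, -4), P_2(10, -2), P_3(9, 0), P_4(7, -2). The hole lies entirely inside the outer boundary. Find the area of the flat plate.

Outer boundary:
A_1→A_2: (9)(0) − (4)(11) = -44
A_2→A_3: (4)(-10) − (-1)(0) = -40
A_3→A_4: (-1)(-14) − (-2)(-10) = -6
A_4→A_5: (-2)(-12) − (6)(-14) = 108
A_5→A_6: (6)(0) − (12)(-12) = 144
A_6→A_7: (12)(11) − (15)(0) = 132
A_7→A_1: (15)(11) − (9)(11) = 66
Σ = 360
Area = |Σ|/2 = 180.
Hole:
Apply the surveyor's formula: 2A = Σ (x_i·y_{i+1} − x_{i+1}·y_i), indices taken mod 4.
P_1→P_2: (4)(-2) − (10)(-4) = 32
P_2→P_3: (10)(0) − (9)(-2) = 18
P_3→P_4: (9)(-2) − (7)(0) = -18
P_4→P_1: (7)(-4) − (4)(-2) = -20
Σ = 12
Area = |Σ|/2 = 6.
Net area = 180 − 6 = 174.

174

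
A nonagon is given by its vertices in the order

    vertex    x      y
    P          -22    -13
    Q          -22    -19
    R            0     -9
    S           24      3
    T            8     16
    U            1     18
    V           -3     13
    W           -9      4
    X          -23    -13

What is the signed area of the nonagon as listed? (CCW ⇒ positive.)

Apply the shoelace (surveyor's) formula: 2A = Σ (x_i·y_{i+1} − x_{i+1}·y_i), indices taken mod 9.
P→Q: (-22)(-19) − (-22)(-13) = 132
Q→R: (-22)(-9) − (0)(-19) = 198
R→S: (0)(3) − (24)(-9) = 216
S→T: (24)(16) − (8)(3) = 360
T→U: (8)(18) − (1)(16) = 128
U→V: (1)(13) − (-3)(18) = 67
V→W: (-3)(4) − (-9)(13) = 105
W→X: (-9)(-13) − (-23)(4) = 209
X→P: (-23)(-13) − (-22)(-13) = 13
Σ = 1428
Signed area = Σ/2 = 714 (positive ⇒ counter-clockwise traversal).

714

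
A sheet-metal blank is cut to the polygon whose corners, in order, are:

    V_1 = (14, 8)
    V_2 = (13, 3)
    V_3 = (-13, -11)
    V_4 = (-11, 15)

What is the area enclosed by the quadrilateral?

390

Σ = (-62) + (-104) + (-316) + (-298) = -780
Area = |Σ|/2 = 390.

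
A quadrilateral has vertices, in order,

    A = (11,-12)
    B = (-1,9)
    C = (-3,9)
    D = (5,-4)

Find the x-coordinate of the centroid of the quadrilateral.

Apply the surveyor's formula. First the cross-terms c_i = x_i·y_{i+1} − x_{i+1}·y_i:
  87, 18, -33, -16  ⇒  2A = 56, A = 28.
Then Σ (x_i + x_{i+1})·c_i = 476, so x̄ = 476 / (6·28) = 17/6.

17/6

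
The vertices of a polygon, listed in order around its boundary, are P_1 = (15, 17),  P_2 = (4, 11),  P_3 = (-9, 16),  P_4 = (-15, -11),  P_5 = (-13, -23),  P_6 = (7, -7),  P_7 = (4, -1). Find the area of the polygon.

Apply Gauss's area formula: 2A = Σ (x_i·y_{i+1} − x_{i+1}·y_i), indices taken mod 7.
Σ = (97) + (163) + (339) + (202) + (252) + (21) + (83) = 1157
Area = |Σ|/2 = 578.5.

578.5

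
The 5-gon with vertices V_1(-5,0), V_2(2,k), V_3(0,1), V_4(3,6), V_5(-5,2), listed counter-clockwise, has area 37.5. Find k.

Write out the shoelace sum; only the two edges meeting at V_2 involve k:
2·Area = [((-5)·k − 2·0) + (2·1 − 0·k)] + 43
       = -5·k + 45 = 75
⇒ k = -6.

-6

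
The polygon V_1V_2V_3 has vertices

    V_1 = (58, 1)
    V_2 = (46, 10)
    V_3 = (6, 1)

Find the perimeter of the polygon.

|V_1V_2| = √((-12)² + (9)²) = √225 = 15
|V_2V_3| = √((-40)² + (-9)²) = √1681 = 41
|V_3V_1| = √((52)² + (0)²) = √2704 = 52
Perimeter = 15 + 41 + 52 = 108.

108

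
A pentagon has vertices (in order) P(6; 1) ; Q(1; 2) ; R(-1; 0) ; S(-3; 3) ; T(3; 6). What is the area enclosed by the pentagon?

Σ = (11) + (2) + (-3) + (-27) + (-33) = -50
Area = |Σ|/2 = 25.

25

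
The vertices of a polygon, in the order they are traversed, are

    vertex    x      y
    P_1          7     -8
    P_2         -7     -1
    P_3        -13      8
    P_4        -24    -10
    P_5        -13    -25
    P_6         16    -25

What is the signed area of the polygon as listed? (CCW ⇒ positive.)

716

Apply the surveyor's formula: 2A = Σ (x_i·y_{i+1} − x_{i+1}·y_i), indices taken mod 6.
Σ = (-63) + (-69) + (322) + (470) + (725) + (47) = 1432
Signed area = Σ/2 = 716 (positive ⇒ counter-clockwise traversal).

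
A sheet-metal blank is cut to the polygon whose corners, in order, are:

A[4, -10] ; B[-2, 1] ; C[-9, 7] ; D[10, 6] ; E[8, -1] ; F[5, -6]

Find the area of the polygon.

Σ = (-16) + (-5) + (-124) + (-58) + (-43) + (-26) = -272
Area = |Σ|/2 = 136.

136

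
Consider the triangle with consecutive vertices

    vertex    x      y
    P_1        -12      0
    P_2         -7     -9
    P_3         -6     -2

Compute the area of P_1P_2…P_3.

22

Apply Gauss's area formula: 2A = Σ (x_i·y_{i+1} − x_{i+1}·y_i), indices taken mod 3.
Σ = (108) + (-40) + (-24) = 44
Area = |Σ|/2 = 22.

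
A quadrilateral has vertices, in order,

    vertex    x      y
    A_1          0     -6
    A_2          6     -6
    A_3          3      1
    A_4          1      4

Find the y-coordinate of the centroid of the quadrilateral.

-97/39

Apply Gauss's area formula. First the cross-terms c_i = x_i·y_{i+1} − x_{i+1}·y_i:
  36, 24, 11, -6  ⇒  2A = 65, A = 32.5.
Then Σ (y_i + y_{i+1})·c_i = -485, so ȳ = -485 / (6·32.5) = -97/39.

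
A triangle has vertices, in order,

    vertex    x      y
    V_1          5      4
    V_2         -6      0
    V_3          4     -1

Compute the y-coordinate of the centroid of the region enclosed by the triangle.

Apply the shoelace (surveyor's) formula. First the cross-terms c_i = x_i·y_{i+1} − x_{i+1}·y_i:
  24, 6, 21  ⇒  2A = 51, A = 25.5.
Then Σ (y_i + y_{i+1})·c_i = 153, so ȳ = 153 / (6·25.5) = 1.

1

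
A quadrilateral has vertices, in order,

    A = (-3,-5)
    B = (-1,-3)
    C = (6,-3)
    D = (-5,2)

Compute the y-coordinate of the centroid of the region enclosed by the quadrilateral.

-248/159

Apply the shoelace formula. First the cross-terms c_i = x_i·y_{i+1} − x_{i+1}·y_i:
  4, 21, -3, 31  ⇒  2A = 53, A = 26.5.
Then Σ (y_i + y_{i+1})·c_i = -248, so ȳ = -248 / (6·26.5) = -248/159.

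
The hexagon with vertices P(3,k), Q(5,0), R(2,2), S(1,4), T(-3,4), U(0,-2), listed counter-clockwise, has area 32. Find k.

-4

The doubled signed area Σ (x_i y_{i+1} − x_{i+1} y_i) is linear in k.
With k=0 it equals 44; the coefficient of k is -5 (from the two edges through P).
So -5·k + 44 = 2·32 = 64 ⇒ k = -4.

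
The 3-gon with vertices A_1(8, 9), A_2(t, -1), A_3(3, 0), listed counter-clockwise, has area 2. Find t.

Write out the shoelace sum; only the two edges meeting at A_2 involve t:
2·Area = [(8·(-1) − t·9) + (t·0 − 3·(-1))] + 27
       = -9·t + 22 = 4
⇒ t = 2.

2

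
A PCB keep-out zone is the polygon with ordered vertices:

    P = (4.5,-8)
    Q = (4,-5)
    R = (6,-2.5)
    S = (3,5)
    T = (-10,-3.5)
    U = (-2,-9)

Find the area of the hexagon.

123

Apply the surveyor's formula: 2A = Σ (x_i·y_{i+1} − x_{i+1}·y_i), indices taken mod 6.
P→Q: (4.5)(-5) − (4)(-8) = 9.5
Q→R: (4)(-2.5) − (6)(-5) = 20
R→S: (6)(5) − (3)(-2.5) = 37.5
S→T: (3)(-3.5) − (-10)(5) = 39.5
T→U: (-10)(-9) − (-2)(-3.5) = 83
U→P: (-2)(-8) − (4.5)(-9) = 56.5
Σ = 246
Area = |Σ|/2 = 123.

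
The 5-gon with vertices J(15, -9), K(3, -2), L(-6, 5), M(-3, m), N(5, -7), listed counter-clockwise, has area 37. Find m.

The doubled signed area Σ (x_i y_{i+1} − x_{i+1} y_i) is linear in m.
With m=0 it equals 96; the coefficient of m is -11 (from the two edges through M).
So -11·m + 96 = 2·37 = 74 ⇒ m = 2.

2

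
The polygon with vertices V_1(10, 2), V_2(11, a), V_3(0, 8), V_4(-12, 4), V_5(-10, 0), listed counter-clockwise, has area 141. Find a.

10

The doubled signed area Σ (x_i y_{i+1} − x_{i+1} y_i) is linear in a.
With a=0 it equals 182; the coefficient of a is 10 (from the two edges through V_2).
So 10·a + 182 = 2·141 = 282 ⇒ a = 10.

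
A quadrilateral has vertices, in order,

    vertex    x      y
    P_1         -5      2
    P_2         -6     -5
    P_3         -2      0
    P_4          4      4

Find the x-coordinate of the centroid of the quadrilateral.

-371/141

Apply the surveyor's formula. First the cross-terms c_i = x_i·y_{i+1} − x_{i+1}·y_i:
  37, -10, -8, 28  ⇒  2A = 47, A = 23.5.
Then Σ (x_i + x_{i+1})·c_i = -371, so x̄ = -371 / (6·23.5) = -371/141.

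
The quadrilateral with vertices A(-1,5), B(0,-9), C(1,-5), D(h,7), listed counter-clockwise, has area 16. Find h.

Write out the shoelace sum; only the two edges meeting at D involve h:
2·Area = [(1·7 − h·(-5)) + (h·5 − (-1)·7)] + 18
       = 10·h + 32 = 32
⇒ h = 0.

0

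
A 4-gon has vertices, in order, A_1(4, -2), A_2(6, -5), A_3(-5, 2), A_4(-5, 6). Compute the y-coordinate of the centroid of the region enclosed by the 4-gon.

11/15

Apply the shoelace formula. First the cross-terms c_i = x_i·y_{i+1} − x_{i+1}·y_i:
  -8, -13, -20, -14  ⇒  2A = -55, A = -27.5.
Then Σ (y_i + y_{i+1})·c_i = -121, so ȳ = -121 / (6·(-27.5)) = 11/15.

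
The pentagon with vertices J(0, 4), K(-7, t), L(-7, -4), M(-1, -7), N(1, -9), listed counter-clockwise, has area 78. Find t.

The doubled signed area Σ (x_i y_{i+1} − x_{i+1} y_i) is linear in t.
With t=0 it equals 121; the coefficient of t is 7 (from the two edges through K).
So 7·t + 121 = 2·78 = 156 ⇒ t = 5.

5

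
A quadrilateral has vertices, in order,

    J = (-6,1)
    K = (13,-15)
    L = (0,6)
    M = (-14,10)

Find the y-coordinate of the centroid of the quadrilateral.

Apply the surveyor's formula. First the cross-terms c_i = x_i·y_{i+1} − x_{i+1}·y_i:
  77, 78, 84, 46  ⇒  2A = 285, A = 142.5.
Then Σ (y_i + y_{i+1})·c_i = 70, so ȳ = 70 / (6·142.5) = 14/171.

14/171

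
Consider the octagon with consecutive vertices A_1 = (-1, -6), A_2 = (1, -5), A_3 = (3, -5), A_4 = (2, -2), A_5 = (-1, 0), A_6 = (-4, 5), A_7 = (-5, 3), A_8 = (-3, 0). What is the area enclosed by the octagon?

Σ = (11) + (10) + (4) + (-2) + (-5) + (13) + (9) + (18) = 58
Area = |Σ|/2 = 29.

29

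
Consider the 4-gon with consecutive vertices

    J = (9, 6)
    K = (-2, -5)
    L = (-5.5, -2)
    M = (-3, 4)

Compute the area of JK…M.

69.25

Cross-terms: -33, -23.5, -28, -54  ⇒  Σ = -138.5
Area = |Σ|/2 = 69.25.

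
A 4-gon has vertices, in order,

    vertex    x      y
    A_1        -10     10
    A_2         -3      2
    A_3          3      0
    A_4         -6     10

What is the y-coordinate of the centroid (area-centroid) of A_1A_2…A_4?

604/111

Apply the shoelace (surveyor's) formula. First the cross-terms c_i = x_i·y_{i+1} − x_{i+1}·y_i:
  10, -6, 30, 40  ⇒  2A = 74, A = 37.
Then Σ (y_i + y_{i+1})·c_i = 1208, so ȳ = 1208 / (6·37) = 604/111.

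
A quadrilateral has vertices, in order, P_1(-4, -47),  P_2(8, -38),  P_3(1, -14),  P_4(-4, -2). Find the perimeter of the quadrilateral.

|P_1P_2| = √((12)² + (9)²) = √225 = 15
|P_2P_3| = √((-7)² + (24)²) = √625 = 25
|P_3P_4| = √((-5)² + (12)²) = √169 = 13
|P_4P_1| = √((0)² + (-45)²) = √2025 = 45
Perimeter = 15 + 25 + 13 + 45 = 98.

98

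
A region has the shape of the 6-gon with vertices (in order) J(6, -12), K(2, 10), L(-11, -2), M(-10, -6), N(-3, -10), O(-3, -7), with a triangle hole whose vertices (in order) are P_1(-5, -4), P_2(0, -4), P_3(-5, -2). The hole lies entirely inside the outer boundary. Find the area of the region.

188.5

Outer boundary:
Apply the shoelace formula: 2A = Σ (x_i·y_{i+1} − x_{i+1}·y_i), indices taken mod 6.
Σ = (84) + (106) + (46) + (82) + (-9) + (78) = 387
Area = |Σ|/2 = 193.5.
Hole:
Cross-terms: 20, -20, 10  ⇒  Σ = 10
Area = |Σ|/2 = 5.
Net area = 193.5 − 5 = 188.5.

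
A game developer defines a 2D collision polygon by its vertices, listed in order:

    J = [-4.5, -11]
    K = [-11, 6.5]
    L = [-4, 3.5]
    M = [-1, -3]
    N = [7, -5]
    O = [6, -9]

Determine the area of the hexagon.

130.375

Apply the shoelace formula: 2A = Σ (x_i·y_{i+1} − x_{i+1}·y_i), indices taken mod 6.
Σ = (-150.25) + (-12.5) + (15.5) + (26) + (-33) + (-106.5) = -260.75
Area = |Σ|/2 = 130.375.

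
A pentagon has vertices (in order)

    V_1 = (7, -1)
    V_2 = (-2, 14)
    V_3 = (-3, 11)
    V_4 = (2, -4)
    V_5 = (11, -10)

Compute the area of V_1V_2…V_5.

Apply Gauss's area formula: 2A = Σ (x_i·y_{i+1} − x_{i+1}·y_i), indices taken mod 5.
Cross-terms: 96, 20, -10, 24, 59  ⇒  Σ = 189
Area = |Σ|/2 = 94.5.

94.5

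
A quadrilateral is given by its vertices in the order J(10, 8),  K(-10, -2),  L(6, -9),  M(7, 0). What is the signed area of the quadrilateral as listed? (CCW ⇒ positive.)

140.5

Σ = (60) + (102) + (63) + (56) = 281
Signed area = Σ/2 = 140.5 (positive ⇒ counter-clockwise traversal).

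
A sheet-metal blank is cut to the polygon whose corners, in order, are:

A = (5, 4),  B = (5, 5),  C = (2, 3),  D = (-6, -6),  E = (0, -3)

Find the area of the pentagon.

24.5

Apply the shoelace formula: 2A = Σ (x_i·y_{i+1} − x_{i+1}·y_i), indices taken mod 5.
Σ = (5) + (5) + (6) + (18) + (15) = 49
Area = |Σ|/2 = 24.5.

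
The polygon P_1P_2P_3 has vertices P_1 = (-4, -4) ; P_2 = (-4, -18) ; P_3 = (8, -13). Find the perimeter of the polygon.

|P_1P_2| = √((0)² + (-14)²) = √196 = 14
|P_2P_3| = √((12)² + (5)²) = √169 = 13
|P_3P_1| = √((-12)² + (9)²) = √225 = 15
Perimeter = 14 + 13 + 15 = 42.

42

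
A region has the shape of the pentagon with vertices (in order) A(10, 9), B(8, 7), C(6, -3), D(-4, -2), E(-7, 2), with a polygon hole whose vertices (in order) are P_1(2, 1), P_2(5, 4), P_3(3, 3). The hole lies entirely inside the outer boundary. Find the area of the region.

97

Outer boundary:
Cross-terms: -2, -66, -24, -22, -83  ⇒  Σ = -197
Area = |Σ|/2 = 98.5.
Hole:
Cross-terms: 3, 3, -3  ⇒  Σ = 3
Area = |Σ|/2 = 1.5.
Net area = 98.5 − 1.5 = 97.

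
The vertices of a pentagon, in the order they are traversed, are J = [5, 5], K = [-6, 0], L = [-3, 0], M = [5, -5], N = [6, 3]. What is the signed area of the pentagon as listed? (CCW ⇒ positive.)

52.5

J→K: (5)(0) − (-6)(5) = 30
K→L: (-6)(0) − (-3)(0) = 0
L→M: (-3)(-5) − (5)(0) = 15
M→N: (5)(3) − (6)(-5) = 45
N→J: (6)(5) − (5)(3) = 15
Σ = 105
Signed area = Σ/2 = 52.5 (positive ⇒ counter-clockwise traversal).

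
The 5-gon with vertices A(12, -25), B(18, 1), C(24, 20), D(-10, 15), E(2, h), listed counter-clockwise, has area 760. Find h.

-11

The doubled signed area Σ (x_i y_{i+1} − x_{i+1} y_i) is linear in h.
With h=0 it equals 1278; the coefficient of h is -22 (from the two edges through E).
So -22·h + 1278 = 2·760 = 1520 ⇒ h = -11.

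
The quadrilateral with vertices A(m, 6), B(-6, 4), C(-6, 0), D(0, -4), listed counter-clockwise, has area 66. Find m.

6

The doubled signed area Σ (x_i y_{i+1} − x_{i+1} y_i) is linear in m.
With m=0 it equals 84; the coefficient of m is 8 (from the two edges through A).
So 8·m + 84 = 2·66 = 132 ⇒ m = 6.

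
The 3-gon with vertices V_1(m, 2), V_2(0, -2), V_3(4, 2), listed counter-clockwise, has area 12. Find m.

The doubled signed area Σ (x_i y_{i+1} − x_{i+1} y_i) is linear in m.
With m=0 it equals 16; the coefficient of m is -4 (from the two edges through V_1).
So -4·m + 16 = 2·12 = 24 ⇒ m = -2.

-2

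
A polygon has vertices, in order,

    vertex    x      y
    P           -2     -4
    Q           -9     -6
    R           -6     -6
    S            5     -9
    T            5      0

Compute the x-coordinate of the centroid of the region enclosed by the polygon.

100/103

Apply the shoelace (surveyor's) formula. First the cross-terms c_i = x_i·y_{i+1} − x_{i+1}·y_i:
  -24, 18, 84, 45, -20  ⇒  2A = 103, A = 51.5.
Then Σ (x_i + x_{i+1})·c_i = 300, so x̄ = 300 / (6·51.5) = 100/103.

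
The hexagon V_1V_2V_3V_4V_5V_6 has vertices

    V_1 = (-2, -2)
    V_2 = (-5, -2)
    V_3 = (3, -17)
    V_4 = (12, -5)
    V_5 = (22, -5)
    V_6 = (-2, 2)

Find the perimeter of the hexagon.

|V_1V_2| = √((-3)² + (0)²) = √9 = 3
|V_2V_3| = √((8)² + (-15)²) = √289 = 17
|V_3V_4| = √((9)² + (12)²) = √225 = 15
|V_4V_5| = √((10)² + (0)²) = √100 = 10
|V_5V_6| = √((-24)² + (7)²) = √625 = 25
|V_6V_1| = √((0)² + (-4)²) = √16 = 4
Perimeter = 3 + 17 + 15 + 10 + 25 + 4 = 74.

74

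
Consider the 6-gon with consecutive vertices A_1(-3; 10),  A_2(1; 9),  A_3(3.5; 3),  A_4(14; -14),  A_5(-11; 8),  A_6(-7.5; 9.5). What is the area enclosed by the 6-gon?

144.75

A_1→A_2: (-3)(9) − (1)(10) = -37
A_2→A_3: (1)(3) − (3.5)(9) = -28.5
A_3→A_4: (3.5)(-14) − (14)(3) = -91
A_4→A_5: (14)(8) − (-11)(-14) = -42
A_5→A_6: (-11)(9.5) − (-7.5)(8) = -44.5
A_6→A_1: (-7.5)(10) − (-3)(9.5) = -46.5
Σ = -289.5
Area = |Σ|/2 = 144.75.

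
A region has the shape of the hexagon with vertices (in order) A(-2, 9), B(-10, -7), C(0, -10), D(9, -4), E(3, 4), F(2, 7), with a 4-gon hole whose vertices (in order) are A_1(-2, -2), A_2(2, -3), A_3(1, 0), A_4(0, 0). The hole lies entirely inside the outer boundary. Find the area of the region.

187

Outer boundary:
Apply the surveyor's formula: 2A = Σ (x_i·y_{i+1} − x_{i+1}·y_i), indices taken mod 6.
Cross-terms: 104, 100, 90, 48, 13, 32  ⇒  Σ = 387
Area = |Σ|/2 = 193.5.
Hole:
Apply the surveyor's formula: 2A = Σ (x_i·y_{i+1} − x_{i+1}·y_i), indices taken mod 4.
Σ = (10) + (3) + (0) + (0) = 13
Area = |Σ|/2 = 6.5.
Net area = 193.5 − 6.5 = 187.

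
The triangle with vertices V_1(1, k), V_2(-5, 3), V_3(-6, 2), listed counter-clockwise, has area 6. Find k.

The doubled signed area Σ (x_i y_{i+1} − x_{i+1} y_i) is linear in k.
With k=0 it equals 9; the coefficient of k is -1 (from the two edges through V_1).
So -1·k + 9 = 2·6 = 12 ⇒ k = -3.

-3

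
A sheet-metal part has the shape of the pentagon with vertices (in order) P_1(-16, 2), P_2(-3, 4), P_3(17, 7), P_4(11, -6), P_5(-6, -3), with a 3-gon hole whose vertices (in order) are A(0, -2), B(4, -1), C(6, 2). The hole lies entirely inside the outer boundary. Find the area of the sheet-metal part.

Outer boundary:
Apply the surveyor's formula: 2A = Σ (x_i·y_{i+1} − x_{i+1}·y_i), indices taken mod 5.
Cross-terms: -58, -89, -179, -69, -60  ⇒  Σ = -455
Area = |Σ|/2 = 227.5.
Hole:
A→B: (0)(-1) − (4)(-2) = 8
B→C: (4)(2) − (6)(-1) = 14
C→A: (6)(-2) − (0)(2) = -12
Σ = 10
Area = |Σ|/2 = 5.
Net area = 227.5 − 5 = 222.5.

222.5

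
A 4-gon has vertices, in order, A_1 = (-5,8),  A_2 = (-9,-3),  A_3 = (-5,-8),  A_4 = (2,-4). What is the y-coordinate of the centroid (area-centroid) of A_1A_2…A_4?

-40/33

Apply Gauss's area formula. First the cross-terms c_i = x_i·y_{i+1} − x_{i+1}·y_i:
  87, 57, 36, -4  ⇒  2A = 176, A = 88.
Then Σ (y_i + y_{i+1})·c_i = -640, so ȳ = -640 / (6·88) = -40/33.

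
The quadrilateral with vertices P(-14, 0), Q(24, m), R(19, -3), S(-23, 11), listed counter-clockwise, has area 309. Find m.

Write out the shoelace sum; only the two edges meeting at Q involve m:
2·Area = [((-14)·m − 24·0) + (24·(-3) − 19·m)] + 294
       = -33·m + 222 = 618
⇒ m = -12.

-12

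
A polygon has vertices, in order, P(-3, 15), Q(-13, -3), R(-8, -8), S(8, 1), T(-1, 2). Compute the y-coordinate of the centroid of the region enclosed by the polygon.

179/174

Apply the shoelace (surveyor's) formula. First the cross-terms c_i = x_i·y_{i+1} − x_{i+1}·y_i:
  204, 80, 56, 17, -9  ⇒  2A = 348, A = 174.
Then Σ (y_i + y_{i+1})·c_i = 1074, so ȳ = 1074 / (6·174) = 179/174.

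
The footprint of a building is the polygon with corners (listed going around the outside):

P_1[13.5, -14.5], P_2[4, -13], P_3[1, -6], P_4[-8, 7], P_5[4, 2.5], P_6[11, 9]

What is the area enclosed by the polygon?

Apply the shoelace (surveyor's) formula: 2A = Σ (x_i·y_{i+1} − x_{i+1}·y_i), indices taken mod 6.
Cross-terms: -117.5, -11, -41, -48, 8.5, -281  ⇒  Σ = -490
Area = |Σ|/2 = 245.

245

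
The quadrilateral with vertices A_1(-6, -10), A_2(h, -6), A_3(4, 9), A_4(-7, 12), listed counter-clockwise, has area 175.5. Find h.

2

The doubled signed area Σ (x_i y_{i+1} − x_{i+1} y_i) is linear in h.
With h=0 it equals 313; the coefficient of h is 19 (from the two edges through A_2).
So 19·h + 313 = 2·175.5 = 351 ⇒ h = 2.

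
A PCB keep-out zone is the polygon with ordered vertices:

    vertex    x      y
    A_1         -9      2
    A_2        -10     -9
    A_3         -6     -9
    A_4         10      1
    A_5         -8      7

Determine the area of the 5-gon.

Σ = (101) + (36) + (84) + (78) + (47) = 346
Area = |Σ|/2 = 173.

173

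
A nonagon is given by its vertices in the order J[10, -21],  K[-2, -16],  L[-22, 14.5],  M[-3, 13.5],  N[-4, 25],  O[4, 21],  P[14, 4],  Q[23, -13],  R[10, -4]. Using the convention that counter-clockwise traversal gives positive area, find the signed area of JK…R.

Apply the shoelace formula: 2A = Σ (x_i·y_{i+1} − x_{i+1}·y_i), indices taken mod 9.
J→K: (10)(-16) − (-2)(-21) = -202
K→L: (-2)(14.5) − (-22)(-16) = -381
L→M: (-22)(13.5) − (-3)(14.5) = -253.5
M→N: (-3)(25) − (-4)(13.5) = -21
N→O: (-4)(21) − (4)(25) = -184
O→P: (4)(4) − (14)(21) = -278
P→Q: (14)(-13) − (23)(4) = -274
Q→R: (23)(-4) − (10)(-13) = 38
R→J: (10)(-21) − (10)(-4) = -170
Σ = -1725.5
Signed area = Σ/2 = -862.75 (negative ⇒ clockwise traversal).

-862.75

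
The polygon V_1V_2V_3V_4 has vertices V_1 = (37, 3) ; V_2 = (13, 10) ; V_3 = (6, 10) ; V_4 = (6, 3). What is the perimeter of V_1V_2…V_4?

|V_1V_2| = √((-24)² + (7)²) = √625 = 25
|V_2V_3| = √((-7)² + (0)²) = √49 = 7
|V_3V_4| = √((0)² + (-7)²) = √49 = 7
|V_4V_1| = √((31)² + (0)²) = √961 = 31
Perimeter = 25 + 7 + 7 + 31 = 70.

70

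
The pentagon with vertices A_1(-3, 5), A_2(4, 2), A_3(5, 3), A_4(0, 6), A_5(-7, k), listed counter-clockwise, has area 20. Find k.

9

Write out the shoelace sum; only the two edges meeting at A_5 involve k:
2·Area = [(0·k − (-7)·6) + ((-7)·5 − (-3)·k)] + 6
       = 3·k + 13 = 40
⇒ k = 9.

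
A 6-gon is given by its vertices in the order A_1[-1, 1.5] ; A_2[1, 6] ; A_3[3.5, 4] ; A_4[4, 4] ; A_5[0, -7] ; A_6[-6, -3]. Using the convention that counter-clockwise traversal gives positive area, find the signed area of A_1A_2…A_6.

Apply the shoelace (surveyor's) formula: 2A = Σ (x_i·y_{i+1} − x_{i+1}·y_i), indices taken mod 6.
A_1→A_2: (-1)(6) − (1)(1.5) = -7.5
A_2→A_3: (1)(4) − (3.5)(6) = -17
A_3→A_4: (3.5)(4) − (4)(4) = -2
A_4→A_5: (4)(-7) − (0)(4) = -28
A_5→A_6: (0)(-3) − (-6)(-7) = -42
A_6→A_1: (-6)(1.5) − (-1)(-3) = -12
Σ = -108.5
Signed area = Σ/2 = -54.25 (negative ⇒ clockwise traversal).

-54.25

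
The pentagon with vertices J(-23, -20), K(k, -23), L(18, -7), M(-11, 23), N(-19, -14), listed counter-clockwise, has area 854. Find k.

-17

The doubled signed area Σ (x_i y_{i+1} − x_{i+1} y_i) is linear in k.
With k=0 it equals 1929; the coefficient of k is 13 (from the two edges through K).
So 13·k + 1929 = 2·854 = 1708 ⇒ k = -17.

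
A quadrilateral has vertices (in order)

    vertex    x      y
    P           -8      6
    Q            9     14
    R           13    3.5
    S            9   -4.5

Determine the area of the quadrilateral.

Σ = (-166) + (-150.5) + (-90) + (18) = -388.5
Area = |Σ|/2 = 194.25.

194.25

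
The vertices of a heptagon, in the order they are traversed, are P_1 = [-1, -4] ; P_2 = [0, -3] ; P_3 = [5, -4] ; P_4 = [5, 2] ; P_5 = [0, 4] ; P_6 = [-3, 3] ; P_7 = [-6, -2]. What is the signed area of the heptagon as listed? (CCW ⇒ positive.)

63

Apply the shoelace formula: 2A = Σ (x_i·y_{i+1} − x_{i+1}·y_i), indices taken mod 7.
P_1→P_2: (-1)(-3) − (0)(-4) = 3
P_2→P_3: (0)(-4) − (5)(-3) = 15
P_3→P_4: (5)(2) − (5)(-4) = 30
P_4→P_5: (5)(4) − (0)(2) = 20
P_5→P_6: (0)(3) − (-3)(4) = 12
P_6→P_7: (-3)(-2) − (-6)(3) = 24
P_7→P_1: (-6)(-4) − (-1)(-2) = 22
Σ = 126
Signed area = Σ/2 = 63 (positive ⇒ counter-clockwise traversal).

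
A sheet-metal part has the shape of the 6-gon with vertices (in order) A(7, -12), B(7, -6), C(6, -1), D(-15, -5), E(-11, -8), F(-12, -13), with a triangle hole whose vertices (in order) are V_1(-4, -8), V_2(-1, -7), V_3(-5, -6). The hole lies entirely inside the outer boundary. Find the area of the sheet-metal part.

183

Outer boundary:
Cross-terms: 42, 29, -45, 65, 47, 235  ⇒  Σ = 373
Area = |Σ|/2 = 186.5.
Hole:
Cross-terms: 20, -29, 16  ⇒  Σ = 7
Area = |Σ|/2 = 3.5.
Net area = 186.5 − 3.5 = 183.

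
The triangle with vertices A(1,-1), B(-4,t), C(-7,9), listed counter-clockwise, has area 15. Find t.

9

Write out the shoelace sum; only the two edges meeting at B involve t:
2·Area = [(1·t − (-4)·(-1)) + ((-4)·9 − (-7)·t)] + -2
       = 8·t + -42 = 30
⇒ t = 9.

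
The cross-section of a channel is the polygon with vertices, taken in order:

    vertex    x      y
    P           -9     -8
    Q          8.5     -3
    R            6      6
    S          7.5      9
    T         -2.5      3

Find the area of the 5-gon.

Apply the surveyor's formula: 2A = Σ (x_i·y_{i+1} − x_{i+1}·y_i), indices taken mod 5.
P→Q: (-9)(-3) − (8.5)(-8) = 95
Q→R: (8.5)(6) − (6)(-3) = 69
R→S: (6)(9) − (7.5)(6) = 9
S→T: (7.5)(3) − (-2.5)(9) = 45
T→P: (-2.5)(-8) − (-9)(3) = 47
Σ = 265
Area = |Σ|/2 = 132.5.

132.5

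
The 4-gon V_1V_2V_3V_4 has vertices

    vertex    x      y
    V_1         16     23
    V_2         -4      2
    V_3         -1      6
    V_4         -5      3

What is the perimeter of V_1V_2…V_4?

68

|V_1V_2| = √((-20)² + (-21)²) = √841 = 29
|V_2V_3| = √((3)² + (4)²) = √25 = 5
|V_3V_4| = √((-4)² + (-3)²) = √25 = 5
|V_4V_1| = √((21)² + (20)²) = √841 = 29
Perimeter = 29 + 5 + 5 + 29 = 68.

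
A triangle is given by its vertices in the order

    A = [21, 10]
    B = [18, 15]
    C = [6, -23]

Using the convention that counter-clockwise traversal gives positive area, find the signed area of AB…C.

87

Apply the shoelace (surveyor's) formula: 2A = Σ (x_i·y_{i+1} − x_{i+1}·y_i), indices taken mod 3.
Σ = (135) + (-504) + (543) = 174
Signed area = Σ/2 = 87 (positive ⇒ counter-clockwise traversal).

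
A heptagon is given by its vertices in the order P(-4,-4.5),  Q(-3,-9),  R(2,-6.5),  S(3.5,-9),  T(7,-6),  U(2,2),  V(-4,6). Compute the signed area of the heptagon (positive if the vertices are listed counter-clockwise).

97.375

Apply the shoelace formula: 2A = Σ (x_i·y_{i+1} − x_{i+1}·y_i), indices taken mod 7.
P→Q: (-4)(-9) − (-3)(-4.5) = 22.5
Q→R: (-3)(-6.5) − (2)(-9) = 37.5
R→S: (2)(-9) − (3.5)(-6.5) = 4.75
S→T: (3.5)(-6) − (7)(-9) = 42
T→U: (7)(2) − (2)(-6) = 26
U→V: (2)(6) − (-4)(2) = 20
V→P: (-4)(-4.5) − (-4)(6) = 42
Σ = 194.75
Signed area = Σ/2 = 97.375 (positive ⇒ counter-clockwise traversal).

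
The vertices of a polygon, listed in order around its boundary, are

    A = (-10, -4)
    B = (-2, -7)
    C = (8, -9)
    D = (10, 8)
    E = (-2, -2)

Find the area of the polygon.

Σ = (62) + (74) + (154) + (-4) + (-12) = 274
Area = |Σ|/2 = 137.

137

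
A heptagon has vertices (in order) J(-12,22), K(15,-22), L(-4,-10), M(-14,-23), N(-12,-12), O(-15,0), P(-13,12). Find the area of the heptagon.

Apply the shoelace formula: 2A = Σ (x_i·y_{i+1} − x_{i+1}·y_i), indices taken mod 7.
J→K: (-12)(-22) − (15)(22) = -66
K→L: (15)(-10) − (-4)(-22) = -238
L→M: (-4)(-23) − (-14)(-10) = -48
M→N: (-14)(-12) − (-12)(-23) = -108
N→O: (-12)(0) − (-15)(-12) = -180
O→P: (-15)(12) − (-13)(0) = -180
P→J: (-13)(22) − (-12)(12) = -142
Σ = -962
Area = |Σ|/2 = 481.

481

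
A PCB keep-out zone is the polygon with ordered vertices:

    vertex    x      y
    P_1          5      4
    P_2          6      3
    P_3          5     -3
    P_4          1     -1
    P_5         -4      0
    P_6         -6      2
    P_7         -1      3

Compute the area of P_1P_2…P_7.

Σ = (-9) + (-33) + (-2) + (-4) + (-8) + (-16) + (-19) = -91
Area = |Σ|/2 = 45.5.

45.5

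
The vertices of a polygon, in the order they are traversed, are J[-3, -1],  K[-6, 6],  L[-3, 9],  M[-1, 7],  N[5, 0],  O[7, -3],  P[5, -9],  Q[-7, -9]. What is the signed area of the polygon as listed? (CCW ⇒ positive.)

-149

Cross-terms: -24, -36, -12, -35, -15, -48, -108, -20  ⇒  Σ = -298
Signed area = Σ/2 = -149 (negative ⇒ clockwise traversal).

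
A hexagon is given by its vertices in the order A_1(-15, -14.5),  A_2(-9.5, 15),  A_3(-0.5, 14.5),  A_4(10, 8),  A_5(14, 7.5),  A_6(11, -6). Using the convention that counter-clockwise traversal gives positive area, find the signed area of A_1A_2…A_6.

Σ = (-362.75) + (-130.25) + (-149) + (-37) + (-166.5) + (-249.5) = -1095
Signed area = Σ/2 = -547.5 (negative ⇒ clockwise traversal).

-547.5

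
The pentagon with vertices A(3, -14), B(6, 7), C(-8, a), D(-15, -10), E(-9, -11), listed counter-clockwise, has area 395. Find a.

15

Write out the shoelace sum; only the two edges meeting at C involve a:
2·Area = [(6·a − (-8)·7) + ((-8)·(-10) − (-15)·a)] + 339
       = 21·a + 475 = 790
⇒ a = 15.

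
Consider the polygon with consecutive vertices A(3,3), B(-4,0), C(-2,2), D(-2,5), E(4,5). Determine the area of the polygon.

17.5

Apply the shoelace formula: 2A = Σ (x_i·y_{i+1} − x_{i+1}·y_i), indices taken mod 5.
A→B: (3)(0) − (-4)(3) = 12
B→C: (-4)(2) − (-2)(0) = -8
C→D: (-2)(5) − (-2)(2) = -6
D→E: (-2)(5) − (4)(5) = -30
E→A: (4)(3) − (3)(5) = -3
Σ = -35
Area = |Σ|/2 = 17.5.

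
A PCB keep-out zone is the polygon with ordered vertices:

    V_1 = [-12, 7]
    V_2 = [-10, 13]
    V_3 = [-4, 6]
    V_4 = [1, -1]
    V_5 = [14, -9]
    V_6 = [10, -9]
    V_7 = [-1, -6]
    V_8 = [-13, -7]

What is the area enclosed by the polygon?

Apply Gauss's area formula: 2A = Σ (x_i·y_{i+1} − x_{i+1}·y_i), indices taken mod 8.
Σ = (-86) + (-8) + (-2) + (5) + (-36) + (-69) + (-71) + (-175) = -442
Area = |Σ|/2 = 221.

221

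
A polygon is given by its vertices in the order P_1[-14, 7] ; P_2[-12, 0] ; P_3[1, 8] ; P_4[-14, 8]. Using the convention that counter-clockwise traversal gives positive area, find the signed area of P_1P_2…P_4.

61

Apply the surveyor's formula: 2A = Σ (x_i·y_{i+1} − x_{i+1}·y_i), indices taken mod 4.
Σ = (84) + (-96) + (120) + (14) = 122
Signed area = Σ/2 = 61 (positive ⇒ counter-clockwise traversal).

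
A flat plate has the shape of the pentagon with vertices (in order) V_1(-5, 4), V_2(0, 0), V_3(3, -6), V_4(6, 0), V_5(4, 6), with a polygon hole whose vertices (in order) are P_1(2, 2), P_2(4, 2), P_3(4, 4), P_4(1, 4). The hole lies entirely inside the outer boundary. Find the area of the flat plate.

54

Outer boundary:
Apply the shoelace formula: 2A = Σ (x_i·y_{i+1} − x_{i+1}·y_i), indices taken mod 5.
V_1→V_2: (-5)(0) − (0)(4) = 0
V_2→V_3: (0)(-6) − (3)(0) = 0
V_3→V_4: (3)(0) − (6)(-6) = 36
V_4→V_5: (6)(6) − (4)(0) = 36
V_5→V_1: (4)(4) − (-5)(6) = 46
Σ = 118
Area = |Σ|/2 = 59.
Hole:
Apply the shoelace formula: 2A = Σ (x_i·y_{i+1} − x_{i+1}·y_i), indices taken mod 4.
Σ = (-4) + (8) + (12) + (-6) = 10
Area = |Σ|/2 = 5.
Net area = 59 − 5 = 54.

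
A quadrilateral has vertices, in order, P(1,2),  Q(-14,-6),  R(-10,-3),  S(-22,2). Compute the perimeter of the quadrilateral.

58

|PQ| = √((-15)² + (-8)²) = √289 = 17
|QR| = √((4)² + (3)²) = √25 = 5
|RS| = √((-12)² + (5)²) = √169 = 13
|SP| = √((23)² + (0)²) = √529 = 23
Perimeter = 17 + 5 + 13 + 23 = 58.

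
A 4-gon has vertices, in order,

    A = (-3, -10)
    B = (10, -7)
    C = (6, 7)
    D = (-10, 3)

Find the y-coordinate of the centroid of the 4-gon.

Apply the shoelace (surveyor's) formula. First the cross-terms c_i = x_i·y_{i+1} − x_{i+1}·y_i:
  121, 112, 88, 109  ⇒  2A = 430, A = 215.
Then Σ (y_i + y_{i+1})·c_i = -1940, so ȳ = -1940 / (6·215) = -194/129.

-194/129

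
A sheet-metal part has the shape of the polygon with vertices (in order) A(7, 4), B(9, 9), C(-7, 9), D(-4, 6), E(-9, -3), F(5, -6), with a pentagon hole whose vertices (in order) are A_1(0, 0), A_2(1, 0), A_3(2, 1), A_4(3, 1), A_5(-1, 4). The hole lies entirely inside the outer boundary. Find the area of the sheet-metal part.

174.5

Outer boundary:
A→B: (7)(9) − (9)(4) = 27
B→C: (9)(9) − (-7)(9) = 144
C→D: (-7)(6) − (-4)(9) = -6
D→E: (-4)(-3) − (-9)(6) = 66
E→F: (-9)(-6) − (5)(-3) = 69
F→A: (5)(4) − (7)(-6) = 62
Σ = 362
Area = |Σ|/2 = 181.
Hole:
Apply the surveyor's formula: 2A = Σ (x_i·y_{i+1} − x_{i+1}·y_i), indices taken mod 5.
Σ = (0) + (1) + (-1) + (13) + (0) = 13
Area = |Σ|/2 = 6.5.
Net area = 181 − 6.5 = 174.5.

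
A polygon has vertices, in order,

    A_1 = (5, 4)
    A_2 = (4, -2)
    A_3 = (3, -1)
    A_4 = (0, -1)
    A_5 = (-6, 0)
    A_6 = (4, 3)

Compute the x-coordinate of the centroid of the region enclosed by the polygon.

Apply the surveyor's formula. First the cross-terms c_i = x_i·y_{i+1} − x_{i+1}·y_i:
  -26, 2, -3, -6, -18, 1  ⇒  2A = -50, A = -25.
Then Σ (x_i + x_{i+1})·c_i = -148, so x̄ = -148 / (6·(-25)) = 74/75.

74/75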